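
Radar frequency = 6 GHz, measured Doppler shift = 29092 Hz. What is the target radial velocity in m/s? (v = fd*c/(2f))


v = 29092 * 3e8 / (2 * 6000000000.0) = 727.3 m/s

727.3 m/s


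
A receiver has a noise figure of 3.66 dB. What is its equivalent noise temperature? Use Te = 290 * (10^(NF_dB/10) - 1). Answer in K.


NF_lin = 10^(3.66/10) = 2.322737
Te = 290 * (2.322737 - 1) = 383.6 K

383.6 K


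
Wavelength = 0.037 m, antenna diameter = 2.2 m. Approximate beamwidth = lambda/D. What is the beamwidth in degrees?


BW_rad = 0.037 / 2.2 = 0.016818
BW_deg = 0.96 degrees

0.96 degrees


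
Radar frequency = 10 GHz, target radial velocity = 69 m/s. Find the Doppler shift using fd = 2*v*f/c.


fd = 2 * 69 * 10000000000.0 / 3e8 = 4600.0 Hz

4600.0 Hz


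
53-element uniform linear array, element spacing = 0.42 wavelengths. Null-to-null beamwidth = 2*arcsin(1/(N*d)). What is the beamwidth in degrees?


1/(N*d) = 1/(53*0.42) = 0.044924
BW = 2*arcsin(0.044924) = 5.1 degrees

5.1 degrees


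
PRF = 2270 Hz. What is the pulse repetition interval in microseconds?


PRI = 1/2270 = 0.0004405286 s = 440.5 us

440.5 us


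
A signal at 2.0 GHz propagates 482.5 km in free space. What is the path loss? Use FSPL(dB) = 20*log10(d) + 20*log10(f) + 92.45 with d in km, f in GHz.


20*log10(482.5) = 53.67
20*log10(2.0) = 6.02
FSPL = 152.1 dB

152.1 dB


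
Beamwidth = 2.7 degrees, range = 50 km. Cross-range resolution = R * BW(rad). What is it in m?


BW_rad = 0.04712389
CR = 50000 * 0.04712389 = 2356.2 m

2356.2 m


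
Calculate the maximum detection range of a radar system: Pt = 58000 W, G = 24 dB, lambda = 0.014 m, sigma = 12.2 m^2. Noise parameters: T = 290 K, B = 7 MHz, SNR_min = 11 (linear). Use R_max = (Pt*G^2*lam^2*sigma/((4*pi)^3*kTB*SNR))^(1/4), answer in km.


G_lin = 10^(24/10) = 251.188643
R^4 = 58000 * 251.188643^2 * 0.014^2 * 12.2 / ((4*pi)^3 * 1.38e-23 * 290 * 7000000.0 * 11)
R^4 = 1.43102e16 m^4
R_max = (1.43102e16)^(1/4) = 10937.3 m = 10.9 km

10.9 km


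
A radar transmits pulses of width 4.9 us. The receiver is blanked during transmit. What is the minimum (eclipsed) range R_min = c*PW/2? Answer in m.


R_min = 3e8 * 4.9e-6 / 2 = 735.0 m

735.0 m


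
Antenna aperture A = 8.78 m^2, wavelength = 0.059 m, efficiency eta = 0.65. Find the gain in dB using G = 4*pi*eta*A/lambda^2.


G_linear = 4*pi*0.65*8.78/0.059^2 = 20602.21
G_dB = 10*log10(20602.21) = 43.1 dB

43.1 dB


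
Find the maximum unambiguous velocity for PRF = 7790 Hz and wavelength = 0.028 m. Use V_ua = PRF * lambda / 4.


V_ua = 7790 * 0.028 / 4 = 54.5 m/s

54.5 m/s


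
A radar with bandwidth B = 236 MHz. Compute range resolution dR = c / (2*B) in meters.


dR = 3e8 / (2 * 236000000.0) = 0.64 m

0.64 m


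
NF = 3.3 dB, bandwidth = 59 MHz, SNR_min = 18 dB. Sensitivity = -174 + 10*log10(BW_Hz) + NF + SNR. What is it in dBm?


10*log10(59000000.0) = 77.71
S = -174 + 77.71 + 3.3 + 18 = -75.0 dBm

-75.0 dBm


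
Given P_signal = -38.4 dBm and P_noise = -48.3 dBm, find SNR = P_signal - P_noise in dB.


SNR = -38.4 - (-48.3) = 9.9 dB

9.9 dB


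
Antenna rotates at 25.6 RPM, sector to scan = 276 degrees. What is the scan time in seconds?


t = 276 / (25.6 * 360) * 60 = 1.8 s

1.8 s


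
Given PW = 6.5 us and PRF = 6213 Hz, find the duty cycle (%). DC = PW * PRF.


DC = 6.5e-6 * 6213 * 100 = 4.04%

4.04%


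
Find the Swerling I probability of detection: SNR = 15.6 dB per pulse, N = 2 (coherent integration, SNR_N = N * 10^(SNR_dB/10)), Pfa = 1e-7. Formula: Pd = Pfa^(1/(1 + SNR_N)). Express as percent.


SNR_lin = 10^(15.6/10) = 36.30781
SNR_N = 2 * 36.30781 = 72.61562
1/(1 + SNR_N) = 1/73.61562 = 0.0135841
Pd = (1e-7)^0.0135841 = 0.80336
Pd = 80.3%

80.3%


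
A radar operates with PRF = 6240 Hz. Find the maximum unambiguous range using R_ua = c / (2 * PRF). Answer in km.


R_ua = 3e8 / (2 * 6240) = 24038.5 m = 24.0 km

24.0 km


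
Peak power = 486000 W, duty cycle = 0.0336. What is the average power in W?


P_avg = 486000 * 0.0336 = 16329.6 W

16329.6 W


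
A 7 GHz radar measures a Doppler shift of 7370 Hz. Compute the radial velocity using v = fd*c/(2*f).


v = 7370 * 3e8 / (2 * 7000000000.0) = 157.9 m/s

157.9 m/s


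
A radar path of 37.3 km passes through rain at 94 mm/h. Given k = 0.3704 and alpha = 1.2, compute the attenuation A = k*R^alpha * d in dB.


gamma = 0.3704 * 94^1.2 = 86.382228 dB/km
A = 86.382228 * 37.3 = 3222.06 dB

3222.06 dB


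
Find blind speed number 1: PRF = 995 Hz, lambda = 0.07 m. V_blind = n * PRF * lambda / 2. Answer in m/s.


V_blind = 1 * 995 * 0.07 / 2 = 34.8 m/s

34.8 m/s


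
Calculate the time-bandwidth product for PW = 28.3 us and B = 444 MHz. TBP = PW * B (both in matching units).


TBP = 28.3 * 444 = 12565.2

12565.2


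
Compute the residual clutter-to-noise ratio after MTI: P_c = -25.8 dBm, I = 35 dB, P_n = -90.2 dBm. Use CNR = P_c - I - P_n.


CNR = -25.8 - 35 - (-90.2) = 29.4 dB

29.4 dB


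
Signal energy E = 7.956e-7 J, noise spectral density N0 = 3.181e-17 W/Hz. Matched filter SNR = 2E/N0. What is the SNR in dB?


SNR_lin = 2 * 7.956e-7 / 3.181e-17 = 5.002e10
SNR_dB = 10*log10(5.002e10) = 107.0 dB

107.0 dB


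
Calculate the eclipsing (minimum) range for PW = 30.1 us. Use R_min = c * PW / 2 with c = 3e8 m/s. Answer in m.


R_min = 3e8 * 30.1e-6 / 2 = 4515.0 m

4515.0 m


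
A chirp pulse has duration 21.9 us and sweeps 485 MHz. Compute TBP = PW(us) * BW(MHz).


TBP = 21.9 * 485 = 10621.5

10621.5


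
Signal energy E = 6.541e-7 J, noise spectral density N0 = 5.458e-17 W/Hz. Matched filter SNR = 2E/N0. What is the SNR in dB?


SNR_lin = 2 * 6.541e-7 / 5.458e-17 = 2.397e10
SNR_dB = 10*log10(2.397e10) = 103.8 dB

103.8 dB


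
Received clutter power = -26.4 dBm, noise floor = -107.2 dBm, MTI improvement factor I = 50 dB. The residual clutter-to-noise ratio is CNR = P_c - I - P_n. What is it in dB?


CNR = -26.4 - 50 - (-107.2) = 30.8 dB

30.8 dB


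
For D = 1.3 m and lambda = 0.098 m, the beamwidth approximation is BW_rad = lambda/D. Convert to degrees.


BW_rad = 0.098 / 1.3 = 0.075385
BW_deg = 4.32 degrees

4.32 degrees


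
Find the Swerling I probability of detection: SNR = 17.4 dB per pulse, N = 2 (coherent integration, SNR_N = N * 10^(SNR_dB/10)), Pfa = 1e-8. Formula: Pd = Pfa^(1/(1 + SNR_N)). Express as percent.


SNR_lin = 10^(17.4/10) = 54.95409
SNR_N = 2 * 54.95409 = 109.90818
1/(1 + SNR_N) = 1/110.90818 = 0.0090165
Pd = (1e-8)^0.0090165 = 0.84697
Pd = 84.7%

84.7%


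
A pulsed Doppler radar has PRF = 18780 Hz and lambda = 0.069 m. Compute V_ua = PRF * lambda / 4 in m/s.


V_ua = 18780 * 0.069 / 4 = 324.0 m/s

324.0 m/s


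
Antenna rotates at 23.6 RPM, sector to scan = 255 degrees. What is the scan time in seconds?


t = 255 / (23.6 * 360) * 60 = 1.8 s

1.8 s


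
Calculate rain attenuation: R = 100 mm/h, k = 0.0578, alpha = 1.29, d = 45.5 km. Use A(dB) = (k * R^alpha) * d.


gamma = 0.0578 * 100^1.29 = 21.974947 dB/km
A = 21.974947 * 45.5 = 999.86 dB

999.86 dB


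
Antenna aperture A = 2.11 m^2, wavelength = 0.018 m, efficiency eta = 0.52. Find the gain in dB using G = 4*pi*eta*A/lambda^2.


G_linear = 4*pi*0.52*2.11/0.018^2 = 42555.01
G_dB = 10*log10(42555.01) = 46.3 dB

46.3 dB


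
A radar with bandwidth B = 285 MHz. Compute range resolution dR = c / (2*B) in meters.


dR = 3e8 / (2 * 285000000.0) = 0.53 m

0.53 m


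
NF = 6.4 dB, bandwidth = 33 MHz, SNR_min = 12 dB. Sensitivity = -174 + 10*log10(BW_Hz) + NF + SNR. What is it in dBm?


10*log10(33000000.0) = 75.19
S = -174 + 75.19 + 6.4 + 12 = -80.4 dBm

-80.4 dBm


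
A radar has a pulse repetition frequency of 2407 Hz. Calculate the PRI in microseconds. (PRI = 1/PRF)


PRI = 1/2407 = 0.0004154549 s = 415.5 us

415.5 us


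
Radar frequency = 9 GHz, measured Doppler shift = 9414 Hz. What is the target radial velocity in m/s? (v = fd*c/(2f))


v = 9414 * 3e8 / (2 * 9000000000.0) = 156.9 m/s

156.9 m/s


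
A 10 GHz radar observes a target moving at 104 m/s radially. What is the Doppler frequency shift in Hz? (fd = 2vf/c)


fd = 2 * 104 * 10000000000.0 / 3e8 = 6933.3 Hz

6933.3 Hz


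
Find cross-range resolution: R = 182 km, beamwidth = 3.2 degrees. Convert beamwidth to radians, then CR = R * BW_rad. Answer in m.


BW_rad = 0.055850536
CR = 182000 * 0.055850536 = 10164.8 m

10164.8 m


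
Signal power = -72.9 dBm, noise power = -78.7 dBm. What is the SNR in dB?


SNR = -72.9 - (-78.7) = 5.8 dB

5.8 dB


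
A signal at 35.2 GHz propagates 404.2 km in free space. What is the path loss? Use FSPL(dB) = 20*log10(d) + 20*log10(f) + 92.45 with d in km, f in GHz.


20*log10(404.2) = 52.13
20*log10(35.2) = 30.93
FSPL = 175.5 dB

175.5 dB


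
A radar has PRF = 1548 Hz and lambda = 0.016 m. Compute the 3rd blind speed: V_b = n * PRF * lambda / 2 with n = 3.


V_blind = 3 * 1548 * 0.016 / 2 = 37.2 m/s

37.2 m/s


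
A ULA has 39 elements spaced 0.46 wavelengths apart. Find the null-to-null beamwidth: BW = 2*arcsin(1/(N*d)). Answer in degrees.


1/(N*d) = 1/(39*0.46) = 0.055741
BW = 2*arcsin(0.055741) = 6.4 degrees

6.4 degrees


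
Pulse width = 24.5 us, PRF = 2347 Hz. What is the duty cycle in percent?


DC = 24.5e-6 * 2347 * 100 = 5.75%

5.75%


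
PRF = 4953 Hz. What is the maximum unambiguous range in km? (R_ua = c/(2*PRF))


R_ua = 3e8 / (2 * 4953) = 30284.7 m = 30.3 km

30.3 km


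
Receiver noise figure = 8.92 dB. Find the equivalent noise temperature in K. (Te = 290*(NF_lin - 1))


NF_lin = 10^(8.92/10) = 7.798301
Te = 290 * (7.798301 - 1) = 1971.5 K

1971.5 K


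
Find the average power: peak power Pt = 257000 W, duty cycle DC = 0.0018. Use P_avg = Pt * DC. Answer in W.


P_avg = 257000 * 0.0018 = 462.6 W

462.6 W


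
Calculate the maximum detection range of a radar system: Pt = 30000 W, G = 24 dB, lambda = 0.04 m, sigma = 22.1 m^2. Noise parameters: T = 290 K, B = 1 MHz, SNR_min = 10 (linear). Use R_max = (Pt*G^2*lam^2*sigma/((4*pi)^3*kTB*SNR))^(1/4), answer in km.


G_lin = 10^(24/10) = 251.188643
R^4 = 30000 * 251.188643^2 * 0.04^2 * 22.1 / ((4*pi)^3 * 1.38e-23 * 290 * 1000000.0 * 10)
R^4 = 8.42804e17 m^4
R_max = (8.42804e17)^(1/4) = 30299.2 m = 30.3 km

30.3 km


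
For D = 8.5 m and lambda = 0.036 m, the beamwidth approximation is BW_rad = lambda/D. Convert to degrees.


BW_rad = 0.036 / 8.5 = 0.004235
BW_deg = 0.24 degrees

0.24 degrees


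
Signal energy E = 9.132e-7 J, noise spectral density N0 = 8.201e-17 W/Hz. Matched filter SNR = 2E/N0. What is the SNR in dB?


SNR_lin = 2 * 9.132e-7 / 8.201e-17 = 2.227e10
SNR_dB = 10*log10(2.227e10) = 103.5 dB

103.5 dB


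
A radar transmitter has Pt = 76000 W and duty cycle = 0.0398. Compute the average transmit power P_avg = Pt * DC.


P_avg = 76000 * 0.0398 = 3024.8 W

3024.8 W


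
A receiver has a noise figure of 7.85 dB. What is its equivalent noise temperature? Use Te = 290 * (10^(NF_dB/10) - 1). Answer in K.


NF_lin = 10^(7.85/10) = 6.095369
Te = 290 * (6.095369 - 1) = 1477.7 K

1477.7 K


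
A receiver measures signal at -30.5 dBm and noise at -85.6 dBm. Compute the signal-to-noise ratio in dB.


SNR = -30.5 - (-85.6) = 55.1 dB

55.1 dB


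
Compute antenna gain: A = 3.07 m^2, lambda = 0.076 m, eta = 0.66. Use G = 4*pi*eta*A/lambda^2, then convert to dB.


G_linear = 4*pi*0.66*3.07/0.076^2 = 4408.24
G_dB = 10*log10(4408.24) = 36.4 dB

36.4 dB


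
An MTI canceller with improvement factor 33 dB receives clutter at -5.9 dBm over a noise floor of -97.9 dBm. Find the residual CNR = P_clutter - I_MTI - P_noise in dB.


CNR = -5.9 - 33 - (-97.9) = 59.0 dB

59.0 dB


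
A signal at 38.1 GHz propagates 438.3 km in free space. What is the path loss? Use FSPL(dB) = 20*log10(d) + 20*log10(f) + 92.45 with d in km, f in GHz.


20*log10(438.3) = 52.84
20*log10(38.1) = 31.62
FSPL = 176.9 dB

176.9 dB


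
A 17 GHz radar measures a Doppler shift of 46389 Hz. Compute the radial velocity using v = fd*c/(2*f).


v = 46389 * 3e8 / (2 * 17000000000.0) = 409.3 m/s

409.3 m/s


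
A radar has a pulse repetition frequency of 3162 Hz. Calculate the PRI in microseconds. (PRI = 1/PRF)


PRI = 1/3162 = 0.0003162555 s = 316.3 us

316.3 us


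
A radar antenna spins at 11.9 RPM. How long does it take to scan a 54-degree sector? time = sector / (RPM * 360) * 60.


t = 54 / (11.9 * 360) * 60 = 0.76 s

0.76 s


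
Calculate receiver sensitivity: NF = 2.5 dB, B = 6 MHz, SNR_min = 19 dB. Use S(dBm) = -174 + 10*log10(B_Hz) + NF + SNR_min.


10*log10(6000000.0) = 67.78
S = -174 + 67.78 + 2.5 + 19 = -84.7 dBm

-84.7 dBm


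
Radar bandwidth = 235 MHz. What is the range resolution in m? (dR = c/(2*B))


dR = 3e8 / (2 * 235000000.0) = 0.64 m

0.64 m


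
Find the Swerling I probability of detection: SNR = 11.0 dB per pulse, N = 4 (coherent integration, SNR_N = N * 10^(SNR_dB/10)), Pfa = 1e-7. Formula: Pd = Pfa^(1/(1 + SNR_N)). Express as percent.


SNR_lin = 10^(11.0/10) = 12.58925
SNR_N = 4 * 12.58925 = 50.357
1/(1 + SNR_N) = 1/51.357 = 0.0194715
Pd = (1e-7)^0.0194715 = 0.73063
Pd = 73.1%

73.1%


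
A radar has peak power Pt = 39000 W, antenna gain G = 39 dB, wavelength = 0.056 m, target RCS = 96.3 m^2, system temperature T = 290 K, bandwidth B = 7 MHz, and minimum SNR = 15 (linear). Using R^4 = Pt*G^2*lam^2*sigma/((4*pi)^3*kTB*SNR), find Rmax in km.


G_lin = 10^(39/10) = 7943.282347
R^4 = 39000 * 7943.282347^2 * 0.056^2 * 96.3 / ((4*pi)^3 * 1.38e-23 * 290 * 7000000.0 * 15)
R^4 = 8.91191e20 m^4
R_max = (8.91191e20)^(1/4) = 172779.7 m = 172.8 km

172.8 km


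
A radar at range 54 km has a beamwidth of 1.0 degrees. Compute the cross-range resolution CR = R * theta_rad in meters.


BW_rad = 0.017453293
CR = 54000 * 0.017453293 = 942.5 m

942.5 m


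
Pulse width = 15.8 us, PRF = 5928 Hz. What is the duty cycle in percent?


DC = 15.8e-6 * 5928 * 100 = 9.37%

9.37%


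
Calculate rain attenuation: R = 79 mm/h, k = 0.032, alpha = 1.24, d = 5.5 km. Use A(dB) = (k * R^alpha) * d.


gamma = 0.032 * 79^1.24 = 7.214522 dB/km
A = 7.214522 * 5.5 = 39.68 dB

39.68 dB


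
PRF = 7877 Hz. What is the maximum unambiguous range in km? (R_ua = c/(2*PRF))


R_ua = 3e8 / (2 * 7877) = 19042.8 m = 19.0 km

19.0 km


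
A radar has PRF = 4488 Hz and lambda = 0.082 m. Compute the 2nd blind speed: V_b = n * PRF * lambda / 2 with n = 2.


V_blind = 2 * 4488 * 0.082 / 2 = 368.0 m/s

368.0 m/s


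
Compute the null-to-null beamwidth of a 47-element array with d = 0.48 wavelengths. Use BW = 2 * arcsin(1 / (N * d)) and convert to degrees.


1/(N*d) = 1/(47*0.48) = 0.044326
BW = 2*arcsin(0.044326) = 5.1 degrees

5.1 degrees


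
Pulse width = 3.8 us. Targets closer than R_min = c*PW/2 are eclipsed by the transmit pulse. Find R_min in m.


R_min = 3e8 * 3.8e-6 / 2 = 570.0 m

570.0 m


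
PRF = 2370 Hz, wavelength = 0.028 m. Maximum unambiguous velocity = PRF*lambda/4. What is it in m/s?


V_ua = 2370 * 0.028 / 4 = 16.6 m/s

16.6 m/s


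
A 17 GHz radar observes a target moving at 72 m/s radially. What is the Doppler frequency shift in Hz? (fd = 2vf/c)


fd = 2 * 72 * 17000000000.0 / 3e8 = 8160.0 Hz

8160.0 Hz


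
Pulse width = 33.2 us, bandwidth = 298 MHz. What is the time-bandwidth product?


TBP = 33.2 * 298 = 9893.6

9893.6


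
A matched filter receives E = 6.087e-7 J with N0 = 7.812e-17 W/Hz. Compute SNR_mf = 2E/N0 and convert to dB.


SNR_lin = 2 * 6.087e-7 / 7.812e-17 = 1.558e10
SNR_dB = 10*log10(1.558e10) = 101.9 dB

101.9 dB


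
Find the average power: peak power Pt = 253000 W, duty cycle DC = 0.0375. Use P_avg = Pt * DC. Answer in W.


P_avg = 253000 * 0.0375 = 9487.5 W

9487.5 W


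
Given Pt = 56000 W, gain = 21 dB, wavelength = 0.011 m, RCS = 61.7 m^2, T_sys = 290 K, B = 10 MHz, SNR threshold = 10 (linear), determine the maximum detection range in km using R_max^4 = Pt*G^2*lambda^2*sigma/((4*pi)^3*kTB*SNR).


G_lin = 10^(21/10) = 125.892541
R^4 = 56000 * 125.892541^2 * 0.011^2 * 61.7 / ((4*pi)^3 * 1.38e-23 * 290 * 10000000.0 * 10)
R^4 = 8.34357e15 m^4
R_max = (8.34357e15)^(1/4) = 9557.4 m = 9.6 km

9.6 km


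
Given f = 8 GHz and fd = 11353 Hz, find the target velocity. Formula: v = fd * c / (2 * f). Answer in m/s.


v = 11353 * 3e8 / (2 * 8000000000.0) = 212.9 m/s

212.9 m/s


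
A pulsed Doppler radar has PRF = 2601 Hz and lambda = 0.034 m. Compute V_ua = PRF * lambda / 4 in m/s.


V_ua = 2601 * 0.034 / 4 = 22.1 m/s

22.1 m/s


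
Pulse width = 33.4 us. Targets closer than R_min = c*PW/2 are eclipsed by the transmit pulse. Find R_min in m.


R_min = 3e8 * 33.4e-6 / 2 = 5010.0 m

5010.0 m


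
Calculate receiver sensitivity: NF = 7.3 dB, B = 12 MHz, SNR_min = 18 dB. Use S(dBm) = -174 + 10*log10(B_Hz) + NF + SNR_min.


10*log10(12000000.0) = 70.79
S = -174 + 70.79 + 7.3 + 18 = -77.9 dBm

-77.9 dBm


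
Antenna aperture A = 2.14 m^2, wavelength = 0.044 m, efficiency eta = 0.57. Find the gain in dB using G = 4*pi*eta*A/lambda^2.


G_linear = 4*pi*0.57*2.14/0.044^2 = 7917.59
G_dB = 10*log10(7917.59) = 39.0 dB

39.0 dB


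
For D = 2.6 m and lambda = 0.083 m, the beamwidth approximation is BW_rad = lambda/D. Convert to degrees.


BW_rad = 0.083 / 2.6 = 0.031923
BW_deg = 1.83 degrees

1.83 degrees


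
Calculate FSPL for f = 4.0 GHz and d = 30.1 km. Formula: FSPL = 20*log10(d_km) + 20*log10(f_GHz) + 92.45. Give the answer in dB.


20*log10(30.1) = 29.57
20*log10(4.0) = 12.04
FSPL = 134.1 dB

134.1 dB


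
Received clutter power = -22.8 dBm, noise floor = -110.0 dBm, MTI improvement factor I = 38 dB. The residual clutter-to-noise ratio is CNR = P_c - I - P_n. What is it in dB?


CNR = -22.8 - 38 - (-110.0) = 49.2 dB

49.2 dB


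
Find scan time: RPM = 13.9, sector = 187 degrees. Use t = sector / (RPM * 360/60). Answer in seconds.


t = 187 / (13.9 * 360) * 60 = 2.24 s

2.24 s


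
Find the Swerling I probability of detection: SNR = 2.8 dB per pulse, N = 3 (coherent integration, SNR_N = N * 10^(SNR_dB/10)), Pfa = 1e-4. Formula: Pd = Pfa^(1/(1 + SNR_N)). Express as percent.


SNR_lin = 10^(2.8/10) = 1.90546
SNR_N = 3 * 1.90546 = 5.71638
1/(1 + SNR_N) = 1/6.71638 = 0.1488897
Pd = (1e-4)^0.1488897 = 0.25377
Pd = 25.4%

25.4%


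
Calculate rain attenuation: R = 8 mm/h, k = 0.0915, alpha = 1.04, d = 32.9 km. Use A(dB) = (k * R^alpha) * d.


gamma = 0.0915 * 8^1.04 = 0.79549 dB/km
A = 0.79549 * 32.9 = 26.17 dB

26.17 dB


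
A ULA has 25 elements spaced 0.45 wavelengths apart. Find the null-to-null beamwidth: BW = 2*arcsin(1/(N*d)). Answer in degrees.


1/(N*d) = 1/(25*0.45) = 0.088889
BW = 2*arcsin(0.088889) = 10.2 degrees

10.2 degrees


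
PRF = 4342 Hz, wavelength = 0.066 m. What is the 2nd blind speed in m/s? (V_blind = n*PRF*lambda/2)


V_blind = 2 * 4342 * 0.066 / 2 = 286.6 m/s

286.6 m/s


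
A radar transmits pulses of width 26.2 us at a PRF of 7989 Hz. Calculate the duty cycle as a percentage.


DC = 26.2e-6 * 7989 * 100 = 20.93%

20.93%


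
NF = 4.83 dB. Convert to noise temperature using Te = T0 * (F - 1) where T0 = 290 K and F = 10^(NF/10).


NF_lin = 10^(4.83/10) = 3.040885
Te = 290 * (3.040885 - 1) = 591.9 K

591.9 K


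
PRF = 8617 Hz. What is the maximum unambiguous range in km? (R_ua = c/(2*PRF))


R_ua = 3e8 / (2 * 8617) = 17407.5 m = 17.4 km

17.4 km


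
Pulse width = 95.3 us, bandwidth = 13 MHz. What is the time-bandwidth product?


TBP = 95.3 * 13 = 1238.9

1238.9


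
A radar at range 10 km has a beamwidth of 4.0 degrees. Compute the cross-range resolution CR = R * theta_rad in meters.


BW_rad = 0.06981317
CR = 10000 * 0.06981317 = 698.1 m

698.1 m


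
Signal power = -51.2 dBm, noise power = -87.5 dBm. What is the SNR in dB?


SNR = -51.2 - (-87.5) = 36.3 dB

36.3 dB


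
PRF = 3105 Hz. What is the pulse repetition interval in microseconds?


PRI = 1/3105 = 0.0003220612 s = 322.1 us

322.1 us


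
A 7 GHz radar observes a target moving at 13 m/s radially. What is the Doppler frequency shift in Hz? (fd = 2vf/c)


fd = 2 * 13 * 7000000000.0 / 3e8 = 606.7 Hz

606.7 Hz


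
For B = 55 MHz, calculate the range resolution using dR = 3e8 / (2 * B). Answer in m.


dR = 3e8 / (2 * 55000000.0) = 2.73 m

2.73 m


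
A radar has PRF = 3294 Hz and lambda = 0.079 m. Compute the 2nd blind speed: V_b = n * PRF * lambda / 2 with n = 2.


V_blind = 2 * 3294 * 0.079 / 2 = 260.2 m/s

260.2 m/s


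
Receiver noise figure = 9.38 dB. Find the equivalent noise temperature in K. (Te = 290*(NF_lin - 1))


NF_lin = 10^(9.38/10) = 8.669619
Te = 290 * (8.669619 - 1) = 2224.2 K

2224.2 K


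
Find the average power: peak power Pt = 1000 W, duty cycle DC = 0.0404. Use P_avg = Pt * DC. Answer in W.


P_avg = 1000 * 0.0404 = 40.4 W

40.4 W


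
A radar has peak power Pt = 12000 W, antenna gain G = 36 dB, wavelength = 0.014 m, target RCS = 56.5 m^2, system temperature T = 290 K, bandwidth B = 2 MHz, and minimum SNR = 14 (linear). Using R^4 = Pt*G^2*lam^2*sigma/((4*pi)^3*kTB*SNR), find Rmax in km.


G_lin = 10^(36/10) = 3981.071706
R^4 = 12000 * 3981.071706^2 * 0.014^2 * 56.5 / ((4*pi)^3 * 1.38e-23 * 290 * 2000000.0 * 14)
R^4 = 9.47155e18 m^4
R_max = (9.47155e18)^(1/4) = 55476.0 m = 55.5 km

55.5 km


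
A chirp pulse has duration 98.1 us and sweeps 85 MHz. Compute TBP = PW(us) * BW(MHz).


TBP = 98.1 * 85 = 8338.5

8338.5


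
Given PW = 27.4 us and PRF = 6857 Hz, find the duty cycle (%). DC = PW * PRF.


DC = 27.4e-6 * 6857 * 100 = 18.79%

18.79%


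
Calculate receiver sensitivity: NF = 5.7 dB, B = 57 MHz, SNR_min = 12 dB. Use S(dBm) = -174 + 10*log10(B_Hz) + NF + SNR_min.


10*log10(57000000.0) = 77.56
S = -174 + 77.56 + 5.7 + 12 = -78.7 dBm

-78.7 dBm


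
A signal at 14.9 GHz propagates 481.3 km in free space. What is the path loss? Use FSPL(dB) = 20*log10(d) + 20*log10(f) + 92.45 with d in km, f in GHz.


20*log10(481.3) = 53.65
20*log10(14.9) = 23.46
FSPL = 169.6 dB

169.6 dB


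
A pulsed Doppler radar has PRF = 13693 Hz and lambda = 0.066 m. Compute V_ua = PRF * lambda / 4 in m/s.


V_ua = 13693 * 0.066 / 4 = 225.9 m/s

225.9 m/s


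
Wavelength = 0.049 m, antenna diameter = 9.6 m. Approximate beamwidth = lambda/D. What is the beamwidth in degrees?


BW_rad = 0.049 / 9.6 = 0.005104
BW_deg = 0.29 degrees

0.29 degrees


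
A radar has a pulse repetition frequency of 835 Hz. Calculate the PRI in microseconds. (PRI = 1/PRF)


PRI = 1/835 = 0.0011976048 s = 1197.6 us

1197.6 us


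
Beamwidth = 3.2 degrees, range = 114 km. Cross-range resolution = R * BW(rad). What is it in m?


BW_rad = 0.055850536
CR = 114000 * 0.055850536 = 6367.0 m

6367.0 m


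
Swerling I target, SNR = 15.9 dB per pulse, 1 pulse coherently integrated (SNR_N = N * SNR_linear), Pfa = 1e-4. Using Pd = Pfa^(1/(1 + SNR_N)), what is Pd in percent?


SNR_lin = 10^(15.9/10) = 38.90451
SNR_N = 1 * 38.90451 = 38.90451
1/(1 + SNR_N) = 1/39.90451 = 0.0250598
Pd = (1e-4)^0.0250598 = 0.79389
Pd = 79.4%

79.4%


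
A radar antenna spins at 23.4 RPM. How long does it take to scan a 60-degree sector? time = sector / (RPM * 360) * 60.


t = 60 / (23.4 * 360) * 60 = 0.43 s

0.43 s


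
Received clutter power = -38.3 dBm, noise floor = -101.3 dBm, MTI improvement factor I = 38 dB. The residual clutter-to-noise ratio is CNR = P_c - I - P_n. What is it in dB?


CNR = -38.3 - 38 - (-101.3) = 25.0 dB

25.0 dB


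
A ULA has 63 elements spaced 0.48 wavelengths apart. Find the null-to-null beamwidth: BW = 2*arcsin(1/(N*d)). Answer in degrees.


1/(N*d) = 1/(63*0.48) = 0.033069
BW = 2*arcsin(0.033069) = 3.8 degrees

3.8 degrees


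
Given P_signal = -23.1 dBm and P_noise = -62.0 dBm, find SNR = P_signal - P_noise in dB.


SNR = -23.1 - (-62.0) = 38.9 dB

38.9 dB


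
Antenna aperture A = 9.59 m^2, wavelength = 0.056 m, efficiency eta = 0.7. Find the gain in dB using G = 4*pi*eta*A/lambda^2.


G_linear = 4*pi*0.7*9.59/0.056^2 = 26899.89
G_dB = 10*log10(26899.89) = 44.3 dB

44.3 dB


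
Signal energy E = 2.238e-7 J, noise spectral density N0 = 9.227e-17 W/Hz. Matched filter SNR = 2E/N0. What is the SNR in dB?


SNR_lin = 2 * 2.238e-7 / 9.227e-17 = 4.851e9
SNR_dB = 10*log10(4.851e9) = 96.9 dB

96.9 dB


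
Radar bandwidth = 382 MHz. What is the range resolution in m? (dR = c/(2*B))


dR = 3e8 / (2 * 382000000.0) = 0.39 m

0.39 m


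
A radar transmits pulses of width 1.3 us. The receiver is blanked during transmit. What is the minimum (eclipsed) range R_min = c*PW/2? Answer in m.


R_min = 3e8 * 1.3e-6 / 2 = 195.0 m

195.0 m


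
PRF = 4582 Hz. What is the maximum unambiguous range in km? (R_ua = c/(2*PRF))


R_ua = 3e8 / (2 * 4582) = 32736.8 m = 32.7 km

32.7 km


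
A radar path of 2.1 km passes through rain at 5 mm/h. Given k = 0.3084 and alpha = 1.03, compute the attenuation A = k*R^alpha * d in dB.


gamma = 0.3084 * 5^1.03 = 1.618279 dB/km
A = 1.618279 * 2.1 = 3.4 dB

3.4 dB


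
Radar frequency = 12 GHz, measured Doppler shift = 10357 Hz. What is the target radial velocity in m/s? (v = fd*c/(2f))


v = 10357 * 3e8 / (2 * 12000000000.0) = 129.5 m/s

129.5 m/s


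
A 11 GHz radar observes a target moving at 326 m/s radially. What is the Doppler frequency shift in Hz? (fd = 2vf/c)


fd = 2 * 326 * 11000000000.0 / 3e8 = 23906.7 Hz

23906.7 Hz


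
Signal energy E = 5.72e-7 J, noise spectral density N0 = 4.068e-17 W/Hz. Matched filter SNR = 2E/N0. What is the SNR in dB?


SNR_lin = 2 * 5.72e-7 / 4.068e-17 = 2.812e10
SNR_dB = 10*log10(2.812e10) = 104.5 dB

104.5 dB


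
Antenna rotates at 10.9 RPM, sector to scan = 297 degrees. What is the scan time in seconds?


t = 297 / (10.9 * 360) * 60 = 4.54 s

4.54 s


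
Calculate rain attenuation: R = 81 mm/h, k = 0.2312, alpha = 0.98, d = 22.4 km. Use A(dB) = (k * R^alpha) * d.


gamma = 0.2312 * 81^0.98 = 17.151541 dB/km
A = 17.151541 * 22.4 = 384.19 dB

384.19 dB


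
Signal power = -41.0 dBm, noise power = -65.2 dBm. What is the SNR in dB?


SNR = -41.0 - (-65.2) = 24.2 dB

24.2 dB


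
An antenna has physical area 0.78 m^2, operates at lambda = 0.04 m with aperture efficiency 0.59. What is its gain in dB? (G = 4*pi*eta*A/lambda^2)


G_linear = 4*pi*0.59*0.78/0.04^2 = 3614.4
G_dB = 10*log10(3614.4) = 35.6 dB

35.6 dB


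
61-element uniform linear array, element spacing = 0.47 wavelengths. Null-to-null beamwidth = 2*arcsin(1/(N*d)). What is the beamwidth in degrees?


1/(N*d) = 1/(61*0.47) = 0.03488
BW = 2*arcsin(0.03488) = 4.0 degrees

4.0 degrees


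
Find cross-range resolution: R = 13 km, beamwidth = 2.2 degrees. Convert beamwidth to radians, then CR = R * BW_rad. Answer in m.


BW_rad = 0.038397244
CR = 13000 * 0.038397244 = 499.2 m

499.2 m


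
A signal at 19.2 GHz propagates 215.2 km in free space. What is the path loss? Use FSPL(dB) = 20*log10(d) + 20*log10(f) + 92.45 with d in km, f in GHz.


20*log10(215.2) = 46.66
20*log10(19.2) = 25.67
FSPL = 164.8 dB

164.8 dB


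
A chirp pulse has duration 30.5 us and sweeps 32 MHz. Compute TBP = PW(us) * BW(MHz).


TBP = 30.5 * 32 = 976.0

976.0


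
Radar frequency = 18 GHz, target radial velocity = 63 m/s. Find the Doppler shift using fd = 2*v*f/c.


fd = 2 * 63 * 18000000000.0 / 3e8 = 7560.0 Hz

7560.0 Hz


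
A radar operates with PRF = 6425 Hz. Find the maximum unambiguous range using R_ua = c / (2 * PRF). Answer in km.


R_ua = 3e8 / (2 * 6425) = 23346.3 m = 23.3 km

23.3 km


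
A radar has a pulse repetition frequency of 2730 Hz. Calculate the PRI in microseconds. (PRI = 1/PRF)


PRI = 1/2730 = 0.0003663004 s = 366.3 us

366.3 us


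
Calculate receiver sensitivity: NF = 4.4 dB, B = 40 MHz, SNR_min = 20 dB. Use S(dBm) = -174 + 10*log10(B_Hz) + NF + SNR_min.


10*log10(40000000.0) = 76.02
S = -174 + 76.02 + 4.4 + 20 = -73.6 dBm

-73.6 dBm


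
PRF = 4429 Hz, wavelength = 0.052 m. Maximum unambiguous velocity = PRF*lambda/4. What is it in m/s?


V_ua = 4429 * 0.052 / 4 = 57.6 m/s

57.6 m/s


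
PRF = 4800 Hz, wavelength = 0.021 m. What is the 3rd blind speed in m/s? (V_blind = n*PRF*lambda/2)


V_blind = 3 * 4800 * 0.021 / 2 = 151.2 m/s

151.2 m/s


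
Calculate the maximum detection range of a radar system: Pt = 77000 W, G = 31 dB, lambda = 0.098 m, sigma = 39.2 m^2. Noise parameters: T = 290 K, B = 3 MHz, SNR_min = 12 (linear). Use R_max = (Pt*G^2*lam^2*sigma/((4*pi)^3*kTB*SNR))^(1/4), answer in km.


G_lin = 10^(31/10) = 1258.925412
R^4 = 77000 * 1258.925412^2 * 0.098^2 * 39.2 / ((4*pi)^3 * 1.38e-23 * 290 * 3000000.0 * 12)
R^4 = 1.60701e20 m^4
R_max = (1.60701e20)^(1/4) = 112591.3 m = 112.6 km

112.6 km


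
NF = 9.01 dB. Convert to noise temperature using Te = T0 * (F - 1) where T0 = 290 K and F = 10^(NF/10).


NF_lin = 10^(9.01/10) = 7.961594
Te = 290 * (7.961594 - 1) = 2018.9 K

2018.9 K


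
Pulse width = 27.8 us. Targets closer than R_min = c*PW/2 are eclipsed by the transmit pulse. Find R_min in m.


R_min = 3e8 * 27.8e-6 / 2 = 4170.0 m

4170.0 m


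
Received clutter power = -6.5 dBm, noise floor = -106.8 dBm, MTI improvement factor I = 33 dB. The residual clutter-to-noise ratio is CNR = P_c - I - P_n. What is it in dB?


CNR = -6.5 - 33 - (-106.8) = 67.3 dB

67.3 dB


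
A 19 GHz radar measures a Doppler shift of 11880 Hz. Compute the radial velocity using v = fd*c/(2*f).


v = 11880 * 3e8 / (2 * 19000000000.0) = 93.8 m/s

93.8 m/s


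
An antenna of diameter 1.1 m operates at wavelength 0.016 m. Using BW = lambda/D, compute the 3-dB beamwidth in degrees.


BW_rad = 0.016 / 1.1 = 0.014545
BW_deg = 0.83 degrees

0.83 degrees


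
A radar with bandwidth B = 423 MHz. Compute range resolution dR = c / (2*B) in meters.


dR = 3e8 / (2 * 423000000.0) = 0.35 m

0.35 m


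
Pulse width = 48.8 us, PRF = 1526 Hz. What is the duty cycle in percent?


DC = 48.8e-6 * 1526 * 100 = 7.45%

7.45%


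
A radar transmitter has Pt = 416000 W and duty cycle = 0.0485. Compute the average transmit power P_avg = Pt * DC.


P_avg = 416000 * 0.0485 = 20176.0 W

20176.0 W


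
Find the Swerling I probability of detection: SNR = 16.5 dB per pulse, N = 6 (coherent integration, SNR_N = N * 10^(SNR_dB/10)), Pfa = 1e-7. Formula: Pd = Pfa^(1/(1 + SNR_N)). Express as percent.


SNR_lin = 10^(16.5/10) = 44.66836
SNR_N = 6 * 44.66836 = 268.01016
1/(1 + SNR_N) = 1/269.01016 = 0.0037173
Pd = (1e-7)^0.0037173 = 0.94184
Pd = 94.2%

94.2%


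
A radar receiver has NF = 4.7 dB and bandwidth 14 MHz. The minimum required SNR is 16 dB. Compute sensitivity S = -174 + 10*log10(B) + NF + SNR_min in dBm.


10*log10(14000000.0) = 71.46
S = -174 + 71.46 + 4.7 + 16 = -81.8 dBm

-81.8 dBm


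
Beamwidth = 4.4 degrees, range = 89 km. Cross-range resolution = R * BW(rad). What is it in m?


BW_rad = 0.076794487
CR = 89000 * 0.076794487 = 6834.7 m

6834.7 m


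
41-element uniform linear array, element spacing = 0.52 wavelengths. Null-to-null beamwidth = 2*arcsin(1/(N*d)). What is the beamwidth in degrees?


1/(N*d) = 1/(41*0.52) = 0.046904
BW = 2*arcsin(0.046904) = 5.4 degrees

5.4 degrees


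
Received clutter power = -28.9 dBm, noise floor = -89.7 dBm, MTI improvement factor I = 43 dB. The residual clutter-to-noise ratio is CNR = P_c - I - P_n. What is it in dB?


CNR = -28.9 - 43 - (-89.7) = 17.8 dB

17.8 dB


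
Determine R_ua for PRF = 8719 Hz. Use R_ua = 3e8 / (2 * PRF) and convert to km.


R_ua = 3e8 / (2 * 8719) = 17203.8 m = 17.2 km

17.2 km


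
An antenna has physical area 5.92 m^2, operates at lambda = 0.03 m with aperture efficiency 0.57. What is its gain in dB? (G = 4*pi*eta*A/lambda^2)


G_linear = 4*pi*0.57*5.92/0.03^2 = 47115.51
G_dB = 10*log10(47115.51) = 46.7 dB

46.7 dB


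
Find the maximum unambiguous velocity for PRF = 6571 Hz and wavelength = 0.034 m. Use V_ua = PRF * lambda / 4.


V_ua = 6571 * 0.034 / 4 = 55.9 m/s

55.9 m/s


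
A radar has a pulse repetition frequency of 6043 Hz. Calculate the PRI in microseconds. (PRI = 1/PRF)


PRI = 1/6043 = 0.0001654807 s = 165.5 us

165.5 us


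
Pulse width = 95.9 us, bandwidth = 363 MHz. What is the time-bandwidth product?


TBP = 95.9 * 363 = 34811.7

34811.7


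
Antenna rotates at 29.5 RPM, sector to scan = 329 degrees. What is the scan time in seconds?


t = 329 / (29.5 * 360) * 60 = 1.86 s

1.86 s


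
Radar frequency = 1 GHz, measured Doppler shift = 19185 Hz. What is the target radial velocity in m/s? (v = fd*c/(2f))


v = 19185 * 3e8 / (2 * 1000000000.0) = 2877.8 m/s

2877.8 m/s


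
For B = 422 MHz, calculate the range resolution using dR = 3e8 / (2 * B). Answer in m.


dR = 3e8 / (2 * 422000000.0) = 0.36 m

0.36 m


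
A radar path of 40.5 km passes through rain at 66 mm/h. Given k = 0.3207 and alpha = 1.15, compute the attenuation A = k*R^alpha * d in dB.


gamma = 0.3207 * 66^1.15 = 39.680258 dB/km
A = 39.680258 * 40.5 = 1607.05 dB

1607.05 dB


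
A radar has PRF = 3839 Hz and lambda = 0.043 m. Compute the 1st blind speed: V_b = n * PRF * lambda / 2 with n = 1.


V_blind = 1 * 3839 * 0.043 / 2 = 82.5 m/s

82.5 m/s


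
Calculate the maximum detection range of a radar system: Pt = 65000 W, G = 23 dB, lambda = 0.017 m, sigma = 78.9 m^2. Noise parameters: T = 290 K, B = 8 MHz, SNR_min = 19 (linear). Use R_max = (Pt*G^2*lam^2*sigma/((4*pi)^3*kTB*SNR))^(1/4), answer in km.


G_lin = 10^(23/10) = 199.526231
R^4 = 65000 * 199.526231^2 * 0.017^2 * 78.9 / ((4*pi)^3 * 1.38e-23 * 290 * 8000000.0 * 19)
R^4 = 4.88808e16 m^4
R_max = (4.88808e16)^(1/4) = 14869.1 m = 14.9 km

14.9 km


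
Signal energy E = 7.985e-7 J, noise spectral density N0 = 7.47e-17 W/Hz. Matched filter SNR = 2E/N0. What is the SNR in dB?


SNR_lin = 2 * 7.985e-7 / 7.47e-17 = 2.138e10
SNR_dB = 10*log10(2.138e10) = 103.3 dB

103.3 dB


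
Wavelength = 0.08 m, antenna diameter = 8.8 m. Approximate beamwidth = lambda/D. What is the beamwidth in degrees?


BW_rad = 0.08 / 8.8 = 0.009091
BW_deg = 0.52 degrees

0.52 degrees


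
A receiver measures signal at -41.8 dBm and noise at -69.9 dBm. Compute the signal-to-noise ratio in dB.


SNR = -41.8 - (-69.9) = 28.1 dB

28.1 dB


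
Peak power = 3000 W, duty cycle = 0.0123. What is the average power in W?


P_avg = 3000 * 0.0123 = 36.9 W

36.9 W


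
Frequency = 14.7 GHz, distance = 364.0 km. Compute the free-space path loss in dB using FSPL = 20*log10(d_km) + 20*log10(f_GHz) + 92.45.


20*log10(364.0) = 51.22
20*log10(14.7) = 23.35
FSPL = 167.0 dB

167.0 dB


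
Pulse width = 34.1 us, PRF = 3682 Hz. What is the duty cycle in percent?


DC = 34.1e-6 * 3682 * 100 = 12.56%

12.56%


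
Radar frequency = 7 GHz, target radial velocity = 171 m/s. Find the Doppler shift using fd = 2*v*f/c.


fd = 2 * 171 * 7000000000.0 / 3e8 = 7980.0 Hz

7980.0 Hz


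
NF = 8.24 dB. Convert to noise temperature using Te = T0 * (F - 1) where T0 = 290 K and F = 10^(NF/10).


NF_lin = 10^(8.24/10) = 6.668068
Te = 290 * (6.668068 - 1) = 1643.7 K

1643.7 K


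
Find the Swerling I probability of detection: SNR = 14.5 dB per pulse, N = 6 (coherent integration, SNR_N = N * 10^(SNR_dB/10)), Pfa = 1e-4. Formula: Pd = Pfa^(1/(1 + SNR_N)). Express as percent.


SNR_lin = 10^(14.5/10) = 28.18383
SNR_N = 6 * 28.18383 = 169.10298
1/(1 + SNR_N) = 1/170.10298 = 0.0058788
Pd = (1e-4)^0.0058788 = 0.94729
Pd = 94.7%

94.7%


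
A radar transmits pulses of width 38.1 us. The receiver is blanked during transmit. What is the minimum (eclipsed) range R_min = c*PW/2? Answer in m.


R_min = 3e8 * 38.1e-6 / 2 = 5715.0 m

5715.0 m


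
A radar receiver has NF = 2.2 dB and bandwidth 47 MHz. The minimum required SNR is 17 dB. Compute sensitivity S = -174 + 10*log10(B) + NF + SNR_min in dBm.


10*log10(47000000.0) = 76.72
S = -174 + 76.72 + 2.2 + 17 = -78.1 dBm

-78.1 dBm


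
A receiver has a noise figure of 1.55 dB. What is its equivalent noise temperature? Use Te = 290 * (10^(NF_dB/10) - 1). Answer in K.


NF_lin = 10^(1.55/10) = 1.428894
Te = 290 * (1.428894 - 1) = 124.4 K

124.4 K


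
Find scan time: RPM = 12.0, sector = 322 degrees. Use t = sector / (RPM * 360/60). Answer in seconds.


t = 322 / (12.0 * 360) * 60 = 4.47 s

4.47 s


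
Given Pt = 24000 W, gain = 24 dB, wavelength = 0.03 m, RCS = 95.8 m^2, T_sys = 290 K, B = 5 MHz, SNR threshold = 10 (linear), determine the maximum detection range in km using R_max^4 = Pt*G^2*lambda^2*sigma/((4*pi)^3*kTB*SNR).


G_lin = 10^(24/10) = 251.188643
R^4 = 24000 * 251.188643^2 * 0.03^2 * 95.8 / ((4*pi)^3 * 1.38e-23 * 290 * 5000000.0 * 10)
R^4 = 3.28808e17 m^4
R_max = (3.28808e17)^(1/4) = 23946.1 m = 23.9 km

23.9 km


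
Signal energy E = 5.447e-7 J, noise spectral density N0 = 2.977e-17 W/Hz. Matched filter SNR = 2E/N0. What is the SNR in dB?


SNR_lin = 2 * 5.447e-7 / 2.977e-17 = 3.659e10
SNR_dB = 10*log10(3.659e10) = 105.6 dB

105.6 dB


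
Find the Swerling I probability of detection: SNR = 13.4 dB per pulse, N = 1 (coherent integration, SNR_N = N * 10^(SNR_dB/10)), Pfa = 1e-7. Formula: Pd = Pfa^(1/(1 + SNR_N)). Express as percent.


SNR_lin = 10^(13.4/10) = 21.87762
SNR_N = 1 * 21.87762 = 21.87762
1/(1 + SNR_N) = 1/22.87762 = 0.0437108
Pd = (1e-7)^0.0437108 = 0.49434
Pd = 49.4%

49.4%


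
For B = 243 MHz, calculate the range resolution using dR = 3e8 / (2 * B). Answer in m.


dR = 3e8 / (2 * 243000000.0) = 0.62 m

0.62 m


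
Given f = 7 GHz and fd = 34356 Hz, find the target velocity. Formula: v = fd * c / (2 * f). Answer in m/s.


v = 34356 * 3e8 / (2 * 7000000000.0) = 736.2 m/s

736.2 m/s


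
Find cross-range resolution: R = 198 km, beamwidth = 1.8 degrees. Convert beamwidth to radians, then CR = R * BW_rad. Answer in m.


BW_rad = 0.031415927
CR = 198000 * 0.031415927 = 6220.4 m

6220.4 m


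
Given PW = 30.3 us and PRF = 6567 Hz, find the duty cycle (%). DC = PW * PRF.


DC = 30.3e-6 * 6567 * 100 = 19.9%

19.9%


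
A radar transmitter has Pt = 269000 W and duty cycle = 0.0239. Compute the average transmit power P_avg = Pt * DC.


P_avg = 269000 * 0.0239 = 6429.1 W

6429.1 W


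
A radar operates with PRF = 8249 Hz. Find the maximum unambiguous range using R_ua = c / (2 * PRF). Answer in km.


R_ua = 3e8 / (2 * 8249) = 18184.0 m = 18.2 km

18.2 km


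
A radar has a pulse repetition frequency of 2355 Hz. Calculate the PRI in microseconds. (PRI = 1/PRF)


PRI = 1/2355 = 0.0004246285 s = 424.6 us

424.6 us


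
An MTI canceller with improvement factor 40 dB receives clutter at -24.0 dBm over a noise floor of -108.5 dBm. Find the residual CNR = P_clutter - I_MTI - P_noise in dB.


CNR = -24.0 - 40 - (-108.5) = 44.5 dB

44.5 dB


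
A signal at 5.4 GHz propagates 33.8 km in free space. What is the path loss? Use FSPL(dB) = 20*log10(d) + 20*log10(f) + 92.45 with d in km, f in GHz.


20*log10(33.8) = 30.58
20*log10(5.4) = 14.65
FSPL = 137.7 dB

137.7 dB


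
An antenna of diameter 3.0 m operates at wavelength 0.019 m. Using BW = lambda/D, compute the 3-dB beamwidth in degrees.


BW_rad = 0.019 / 3.0 = 0.006333
BW_deg = 0.36 degrees

0.36 degrees


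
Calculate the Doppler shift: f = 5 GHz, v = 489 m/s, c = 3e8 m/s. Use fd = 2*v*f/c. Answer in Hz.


fd = 2 * 489 * 5000000000.0 / 3e8 = 16300.0 Hz

16300.0 Hz


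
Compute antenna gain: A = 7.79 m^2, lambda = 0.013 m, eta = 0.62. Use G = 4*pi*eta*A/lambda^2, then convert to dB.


G_linear = 4*pi*0.62*7.79/0.013^2 = 359130.51
G_dB = 10*log10(359130.51) = 55.6 dB

55.6 dB
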